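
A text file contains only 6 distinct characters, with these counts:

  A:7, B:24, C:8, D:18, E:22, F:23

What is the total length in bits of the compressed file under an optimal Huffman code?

Build the Huffman tree bottom-up:
combine A(7), C(8) → 15
combine 15, D(18) → 33
combine E(22), F(23) → 45
combine B(24), 33 → 57
combine 45, 57 → 102
Each symbol's bit-cost is frequency × depth; summing gives 252 bits (equivalently 15 + 33 + 45 + 57 + 102).

252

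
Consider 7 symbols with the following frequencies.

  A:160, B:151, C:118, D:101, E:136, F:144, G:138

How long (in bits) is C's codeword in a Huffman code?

3

Build the tree from the bottom:
combine D(101), C(118) → 219
combine E(136), G(138) → 274
combine F(144), B(151) → 295
combine A(160), 219 → 379
combine 274, 295 → 569
combine 379, 569 → 948
C sits 3 levels below the root, so its codeword is 3 bits.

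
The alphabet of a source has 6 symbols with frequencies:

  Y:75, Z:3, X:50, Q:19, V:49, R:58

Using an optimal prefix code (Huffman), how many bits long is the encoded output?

601

Greedily combine the two least-frequent nodes:
combine Z(3), Q(19) → 22
combine 22, V(49) → 71
combine X(50), R(58) → 108
combine 71, Y(75) → 146
combine 108, 146 → 254
Total encoded bits = sum of merged weights = 22 + 71 + 108 + 146 + 254 = 601.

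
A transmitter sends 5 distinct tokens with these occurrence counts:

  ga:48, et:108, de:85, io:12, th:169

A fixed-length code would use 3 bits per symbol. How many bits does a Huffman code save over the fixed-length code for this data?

Fixed-length: 3 bits × 422 symbols = 1266 bits.
Huffman merges:
io(12) + ga(48) → 60
60 + de(85) → 145
et(108) + 145 → 253
th(169) + 253 → 422
Huffman total = 60 + 145 + 253 + 422 = 880 bits.
Saving = 1266 − 880 = 386 bits.

386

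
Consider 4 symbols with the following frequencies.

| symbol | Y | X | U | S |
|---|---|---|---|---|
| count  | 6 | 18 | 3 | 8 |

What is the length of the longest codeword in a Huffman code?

Merge the two lowest-weight nodes at each step:
merge U(3) and Y(6): 9
merge S(8) and 9: 17
merge 17 and X(18): 35
Maximum depth reached is 3.

3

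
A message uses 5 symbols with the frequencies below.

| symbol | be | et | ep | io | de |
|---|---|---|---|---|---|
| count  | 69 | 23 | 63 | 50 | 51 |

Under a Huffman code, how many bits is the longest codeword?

Merge the two lowest-weight nodes at each step:
merge et(23) and io(50): 73
merge de(51) and ep(63): 114
merge be(69) and 73: 142
merge 114 and 142: 256
The first pair merged (et, io) ends up deepest, at depth 3.

3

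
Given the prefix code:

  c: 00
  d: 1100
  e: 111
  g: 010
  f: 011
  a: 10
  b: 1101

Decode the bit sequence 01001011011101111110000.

ggbbedc

Read left to right; each codeword is recognised as soon as it completes (prefix code):
  010→g | 010→g | 1101→b | 1101→b | 111→e | 1100→d | 00→c
Decoded message: ggbbedc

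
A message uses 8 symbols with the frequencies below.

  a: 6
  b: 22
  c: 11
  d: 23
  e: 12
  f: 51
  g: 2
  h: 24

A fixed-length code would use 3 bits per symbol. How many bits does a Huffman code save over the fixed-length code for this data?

48

Fixed-length: 3 bits × 151 symbols = 453 bits.
Huffman merges:
g(2) + a(6) → 8
8 + c(11) → 19
e(12) + 19 → 31
b(22) + d(23) → 45
h(24) + 31 → 55
45 + f(51) → 96
55 + 96 → 151
Huffman total = 8 + 19 + 31 + 45 + 55 + 96 + 151 = 405 bits.
Saving = 453 − 405 = 48 bits.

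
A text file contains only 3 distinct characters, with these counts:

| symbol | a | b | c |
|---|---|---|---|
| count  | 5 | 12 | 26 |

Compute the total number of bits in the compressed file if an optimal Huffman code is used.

Greedily combine the two least-frequent nodes:
merge a(5) and b(12): 17
merge 17 and c(26): 43
Total encoded bits = sum of merged weights = 17 + 43 = 60.

60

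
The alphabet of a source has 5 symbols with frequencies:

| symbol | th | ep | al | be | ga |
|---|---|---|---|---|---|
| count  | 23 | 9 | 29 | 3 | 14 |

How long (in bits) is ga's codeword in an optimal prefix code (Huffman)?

Build the tree from the bottom:
merge be(3) and ep(9): 12
merge 12 and ga(14): 26
merge th(23) and 26: 49
merge al(29) and 49: 78
The subtree containing ga is merged 3 times, so code length = 3.

3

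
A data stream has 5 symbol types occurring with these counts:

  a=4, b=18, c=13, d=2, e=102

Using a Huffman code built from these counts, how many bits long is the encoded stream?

201

Build the Huffman tree bottom-up:
d(2) + a(4) → 6
6 + c(13) → 19
b(18) + 19 → 37
37 + e(102) → 139
The encoded length is the sum of every internal node's weight: 6 + 19 + 37 + 139 = 201 bits.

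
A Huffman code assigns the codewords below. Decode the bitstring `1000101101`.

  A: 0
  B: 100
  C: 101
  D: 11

Read left to right; each codeword is recognised as soon as it completes (prefix code):
  100→B | 0→A | 101→C | 101→C
Decoded message: BACC

BACC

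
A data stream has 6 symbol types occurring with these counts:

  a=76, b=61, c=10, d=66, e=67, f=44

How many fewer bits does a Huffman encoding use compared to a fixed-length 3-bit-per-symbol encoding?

155

Fixed-length: 3 bits × 324 symbols = 972 bits.
Huffman merges:
combine c(10), f(44) → 54
combine 54, b(61) → 115
combine d(66), e(67) → 133
combine a(76), 115 → 191
combine 133, 191 → 324
Huffman total = 54 + 115 + 133 + 191 + 324 = 817 bits.
Saving = 972 − 817 = 155 bits.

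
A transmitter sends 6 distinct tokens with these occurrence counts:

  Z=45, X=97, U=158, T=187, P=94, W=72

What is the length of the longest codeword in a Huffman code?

3

Merge the two lowest-weight nodes at each step:
Z(45) + W(72) → 117
P(94) + X(97) → 191
117 + U(158) → 275
T(187) + 191 → 378
275 + 378 → 653
Maximum depth reached is 3.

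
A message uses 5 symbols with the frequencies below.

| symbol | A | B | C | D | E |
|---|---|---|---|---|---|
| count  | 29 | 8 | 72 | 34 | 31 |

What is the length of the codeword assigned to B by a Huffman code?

Build the tree from the bottom:
B(8) + A(29) → 37
E(31) + D(34) → 65
37 + 65 → 102
C(72) + 102 → 174
B's leaf is at depth 3, giving a 3-bit codeword.

3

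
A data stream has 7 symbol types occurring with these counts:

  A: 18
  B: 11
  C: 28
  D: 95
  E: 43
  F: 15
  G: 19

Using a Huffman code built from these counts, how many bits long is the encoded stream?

560

Merge the two smallest weights repeatedly:
merge B(11) and F(15): 26
merge A(18) and G(19): 37
merge 26 and C(28): 54
merge 37 and E(43): 80
merge 54 and 80: 134
merge D(95) and 134: 229
Each symbol's bit-cost is frequency × depth; summing gives 560 bits (equivalently 26 + 37 + 54 + 80 + 134 + 229).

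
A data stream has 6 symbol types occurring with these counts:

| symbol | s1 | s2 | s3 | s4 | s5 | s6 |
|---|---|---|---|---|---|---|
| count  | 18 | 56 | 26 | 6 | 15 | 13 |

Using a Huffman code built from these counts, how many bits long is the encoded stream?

309

Greedily combine the two least-frequent nodes:
combine s4(6), s6(13) → 19
combine s5(15), s1(18) → 33
combine 19, s3(26) → 45
combine 33, 45 → 78
combine s2(56), 78 → 134
Each symbol's bit-cost is frequency × depth; summing gives 309 bits (equivalently 19 + 33 + 45 + 78 + 134).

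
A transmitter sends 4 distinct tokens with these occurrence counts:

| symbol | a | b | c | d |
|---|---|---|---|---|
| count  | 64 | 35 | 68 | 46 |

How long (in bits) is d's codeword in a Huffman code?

Build the tree from the bottom:
b(35) + d(46) → 81
a(64) + c(68) → 132
81 + 132 → 213
The subtree containing d is merged 2 times, so code length = 2.

2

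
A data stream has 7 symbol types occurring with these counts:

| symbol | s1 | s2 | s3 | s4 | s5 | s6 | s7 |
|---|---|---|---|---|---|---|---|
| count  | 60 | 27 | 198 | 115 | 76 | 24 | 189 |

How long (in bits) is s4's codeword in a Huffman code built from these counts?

2

Build the tree from the bottom:
combine s6(24), s2(27) → 51
combine 51, s1(60) → 111
combine s5(76), 111 → 187
combine s4(115), 187 → 302
combine s7(189), s3(198) → 387
combine 302, 387 → 689
s4's leaf is at depth 2, giving a 2-bit codeword.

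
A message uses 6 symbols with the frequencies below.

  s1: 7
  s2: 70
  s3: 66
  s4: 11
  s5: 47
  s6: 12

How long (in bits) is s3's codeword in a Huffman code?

Huffman merges, smallest pair first:
combine s1(7), s4(11) → 18
combine s6(12), 18 → 30
combine 30, s5(47) → 77
combine s3(66), s2(70) → 136
combine 77, 136 → 213
s3's leaf is at depth 2, giving a 2-bit codeword.

2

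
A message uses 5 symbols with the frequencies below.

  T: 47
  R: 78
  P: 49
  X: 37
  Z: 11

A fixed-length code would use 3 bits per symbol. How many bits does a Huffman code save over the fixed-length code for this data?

Fixed-length: 3 bits × 222 symbols = 666 bits.
Huffman merges:
merge Z(11) and X(37): 48
merge T(47) and 48: 95
merge P(49) and R(78): 127
merge 95 and 127: 222
Huffman total = 48 + 95 + 127 + 222 = 492 bits.
Saving = 666 − 492 = 174 bits.

174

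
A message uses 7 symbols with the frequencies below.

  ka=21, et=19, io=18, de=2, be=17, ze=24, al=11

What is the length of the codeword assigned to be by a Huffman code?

3

Build the tree from the bottom:
de(2) + al(11) → 13
13 + be(17) → 30
io(18) + et(19) → 37
ka(21) + ze(24) → 45
30 + 37 → 67
45 + 67 → 112
The subtree containing be is merged 3 times, so code length = 3.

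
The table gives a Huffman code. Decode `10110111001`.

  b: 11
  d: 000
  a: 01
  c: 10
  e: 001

Read left to right; each codeword is recognised as soon as it completes (prefix code):
  10→c | 11→b | 01→a | 11→b | 001→e
Decoded message: cbabe

cbabe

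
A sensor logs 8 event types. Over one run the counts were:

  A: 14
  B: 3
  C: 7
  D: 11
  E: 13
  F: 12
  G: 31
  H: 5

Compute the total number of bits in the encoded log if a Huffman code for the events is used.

265

Greedily combine the two least-frequent nodes:
B(3) + H(5) → 8
C(7) + 8 → 15
D(11) + F(12) → 23
E(13) + A(14) → 27
15 + 23 → 38
27 + G(31) → 58
38 + 58 → 96
The encoded length is the sum of every internal node's weight: 8 + 15 + 23 + 27 + 38 + 58 + 96 = 265 bits.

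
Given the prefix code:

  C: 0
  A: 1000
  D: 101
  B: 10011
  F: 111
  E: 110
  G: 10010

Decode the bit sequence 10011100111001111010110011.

Read left to right; each codeword is recognised as soon as it completes (prefix code):
  10011→B | 10011→B | 10011→B | 110→E | 101→D | 10011→B
Decoded message: BBBEDB

BBBEDB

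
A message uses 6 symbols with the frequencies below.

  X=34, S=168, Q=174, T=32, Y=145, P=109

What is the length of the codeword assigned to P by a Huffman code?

3

Huffman merges, smallest pair first:
T(32) + X(34) → 66
66 + P(109) → 175
Y(145) + S(168) → 313
Q(174) + 175 → 349
313 + 349 → 662
The subtree containing P is merged 3 times, so code length = 3.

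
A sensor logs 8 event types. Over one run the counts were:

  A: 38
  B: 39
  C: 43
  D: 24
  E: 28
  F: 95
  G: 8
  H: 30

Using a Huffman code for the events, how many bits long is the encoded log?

Greedily combine the two least-frequent nodes:
G(8) + D(24) → 32
E(28) + H(30) → 58
32 + A(38) → 70
B(39) + C(43) → 82
58 + 70 → 128
82 + F(95) → 177
128 + 177 → 305
The encoded length is the sum of every internal node's weight: 32 + 58 + 70 + 82 + 128 + 177 + 305 = 852 bits.

852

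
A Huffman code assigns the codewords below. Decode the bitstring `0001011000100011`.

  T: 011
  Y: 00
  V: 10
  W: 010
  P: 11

Read left to right; each codeword is recognised as soon as it completes (prefix code):
  00→Y | 010→W | 11→P | 00→Y | 010→W | 00→Y | 11→P
Decoded message: YWPYWYP

YWPYWYP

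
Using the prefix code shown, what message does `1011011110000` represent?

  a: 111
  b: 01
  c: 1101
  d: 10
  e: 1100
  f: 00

Read left to right; each codeword is recognised as soon as it completes (prefix code):
  10→d | 1101→c | 111→a | 00→f | 00→f
Decoded message: dcaff

dcaff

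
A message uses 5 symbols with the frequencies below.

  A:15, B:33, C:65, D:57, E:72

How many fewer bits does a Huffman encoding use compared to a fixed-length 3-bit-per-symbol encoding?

Fixed-length: 3 bits × 242 symbols = 726 bits.
Huffman merges:
A(15) + B(33) → 48
48 + D(57) → 105
C(65) + E(72) → 137
105 + 137 → 242
Huffman total = 48 + 105 + 137 + 242 = 532 bits.
Saving = 726 − 532 = 194 bits.

194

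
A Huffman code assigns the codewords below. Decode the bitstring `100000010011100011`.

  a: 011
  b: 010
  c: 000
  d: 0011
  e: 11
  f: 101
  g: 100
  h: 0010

Read left to right; each codeword is recognised as soon as it completes (prefix code):
  100→g | 000→c | 010→b | 011→a | 100→g | 011→a
Decoded message: gcbaga

gcbaga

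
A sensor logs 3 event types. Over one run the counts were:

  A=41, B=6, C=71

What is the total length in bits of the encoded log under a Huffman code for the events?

Build the Huffman tree bottom-up:
combine B(6), A(41) → 47
combine 47, C(71) → 118
Each symbol's bit-cost is frequency × depth; summing gives 165 bits (equivalently 47 + 118).

165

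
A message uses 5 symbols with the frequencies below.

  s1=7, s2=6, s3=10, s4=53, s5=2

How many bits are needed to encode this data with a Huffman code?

126

Greedily combine the two least-frequent nodes:
merge s5(2) and s2(6): 8
merge s1(7) and 8: 15
merge s3(10) and 15: 25
merge 25 and s4(53): 78
The encoded length is the sum of every internal node's weight: 8 + 15 + 25 + 78 = 126 bits.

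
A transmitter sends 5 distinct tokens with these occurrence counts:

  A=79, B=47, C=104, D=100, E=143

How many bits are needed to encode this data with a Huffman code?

1072

Build the Huffman tree bottom-up:
combine B(47), A(79) → 126
combine D(100), C(104) → 204
combine 126, E(143) → 269
combine 204, 269 → 473
The encoded length is the sum of every internal node's weight: 126 + 204 + 269 + 473 = 1072 bits.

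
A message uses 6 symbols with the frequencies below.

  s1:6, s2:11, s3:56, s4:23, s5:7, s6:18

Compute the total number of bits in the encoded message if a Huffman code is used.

Merge the two smallest weights repeatedly:
merge s1(6) and s5(7): 13
merge s2(11) and 13: 24
merge s6(18) and s4(23): 41
merge 24 and 41: 65
merge s3(56) and 65: 121
Each symbol's bit-cost is frequency × depth; summing gives 264 bits (equivalently 13 + 24 + 41 + 65 + 121).

264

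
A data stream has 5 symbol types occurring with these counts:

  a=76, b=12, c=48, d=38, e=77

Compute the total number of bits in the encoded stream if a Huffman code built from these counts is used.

Greedily combine the two least-frequent nodes:
combine b(12), d(38) → 50
combine c(48), 50 → 98
combine a(76), e(77) → 153
combine 98, 153 → 251
The encoded length is the sum of every internal node's weight: 50 + 98 + 153 + 251 = 552 bits.

552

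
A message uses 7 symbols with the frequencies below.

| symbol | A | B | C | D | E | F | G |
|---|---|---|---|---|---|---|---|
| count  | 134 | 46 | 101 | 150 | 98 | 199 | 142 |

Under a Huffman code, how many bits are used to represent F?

Build the tree from the bottom:
merge B(46) and E(98): 144
merge C(101) and A(134): 235
merge G(142) and 144: 286
merge D(150) and F(199): 349
merge 235 and 286: 521
merge 349 and 521: 870
F sits 2 levels below the root, so its codeword is 2 bits.

2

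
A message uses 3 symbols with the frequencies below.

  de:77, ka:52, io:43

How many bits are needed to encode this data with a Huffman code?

Greedily combine the two least-frequent nodes:
merge io(43) and ka(52): 95
merge de(77) and 95: 172
The encoded length is the sum of every internal node's weight: 95 + 172 = 267 bits.

267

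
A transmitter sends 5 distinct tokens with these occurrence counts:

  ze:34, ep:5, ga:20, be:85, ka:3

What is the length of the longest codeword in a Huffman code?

Merge the two lowest-weight nodes at each step:
merge ka(3) and ep(5): 8
merge 8 and ga(20): 28
merge 28 and ze(34): 62
merge 62 and be(85): 147
The rarest symbols sit at the bottom; the longest codeword is 4 bits.

4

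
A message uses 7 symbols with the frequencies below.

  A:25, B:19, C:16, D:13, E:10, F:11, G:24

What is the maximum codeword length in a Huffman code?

Merge the two lowest-weight nodes at each step:
E(10) + F(11) → 21
D(13) + C(16) → 29
B(19) + 21 → 40
G(24) + A(25) → 49
29 + 40 → 69
49 + 69 → 118
The first pair merged (E, F) ends up deepest, at depth 4.

4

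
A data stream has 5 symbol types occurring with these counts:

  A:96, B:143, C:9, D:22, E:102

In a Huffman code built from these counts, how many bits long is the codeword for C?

Build the tree from the bottom:
C(9) + D(22) → 31
31 + A(96) → 127
E(102) + 127 → 229
B(143) + 229 → 372
The subtree containing C is merged 4 times, so code length = 4.

4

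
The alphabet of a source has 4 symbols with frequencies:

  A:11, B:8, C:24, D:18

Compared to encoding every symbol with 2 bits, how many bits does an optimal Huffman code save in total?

Fixed-length: 2 bits × 61 symbols = 122 bits.
Huffman merges:
combine B(8), A(11) → 19
combine D(18), 19 → 37
combine C(24), 37 → 61
Huffman total = 19 + 37 + 61 = 117 bits.
Saving = 122 − 117 = 5 bits.

5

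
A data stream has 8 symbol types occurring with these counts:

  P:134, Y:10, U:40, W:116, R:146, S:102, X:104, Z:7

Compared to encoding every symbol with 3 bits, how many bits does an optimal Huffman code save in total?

206

Fixed-length: 3 bits × 659 symbols = 1977 bits.
Huffman merges:
combine Z(7), Y(10) → 17
combine 17, U(40) → 57
combine 57, S(102) → 159
combine X(104), W(116) → 220
combine P(134), R(146) → 280
combine 159, 220 → 379
combine 280, 379 → 659
Huffman total = 17 + 57 + 159 + 220 + 280 + 379 + 659 = 1771 bits.
Saving = 1977 − 1771 = 206 bits.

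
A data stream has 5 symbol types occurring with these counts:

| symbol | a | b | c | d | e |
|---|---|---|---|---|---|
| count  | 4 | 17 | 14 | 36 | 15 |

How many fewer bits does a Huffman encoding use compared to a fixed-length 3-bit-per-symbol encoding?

Fixed-length: 3 bits × 86 symbols = 258 bits.
Huffman merges:
combine a(4), c(14) → 18
combine e(15), b(17) → 32
combine 18, 32 → 50
combine d(36), 50 → 86
Huffman total = 18 + 32 + 50 + 86 = 186 bits.
Saving = 258 − 186 = 72 bits.

72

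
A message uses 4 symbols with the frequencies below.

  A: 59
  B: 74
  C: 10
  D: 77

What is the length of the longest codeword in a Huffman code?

Merge the two lowest-weight nodes at each step:
merge C(10) and A(59): 69
merge 69 and B(74): 143
merge D(77) and 143: 220
The first pair merged (C, A) ends up deepest, at depth 3.

3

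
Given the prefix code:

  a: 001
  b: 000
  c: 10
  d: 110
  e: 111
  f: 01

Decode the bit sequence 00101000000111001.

afbbea

Read left to right; each codeword is recognised as soon as it completes (prefix code):
  001→a | 01→f | 000→b | 000→b | 111→e | 001→a
Decoded message: afbbea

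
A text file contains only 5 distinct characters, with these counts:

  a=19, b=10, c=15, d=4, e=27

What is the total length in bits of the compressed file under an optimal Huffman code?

164

Build the Huffman tree bottom-up:
merge d(4) and b(10): 14
merge 14 and c(15): 29
merge a(19) and e(27): 46
merge 29 and 46: 75
The encoded length is the sum of every internal node's weight: 14 + 29 + 46 + 75 = 164 bits.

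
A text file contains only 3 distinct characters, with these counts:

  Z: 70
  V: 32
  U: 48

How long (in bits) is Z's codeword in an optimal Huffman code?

Repeatedly merge the two smallest:
combine V(32), U(48) → 80
combine Z(70), 80 → 150
Z sits one level below the root: a 1-bit codeword.

1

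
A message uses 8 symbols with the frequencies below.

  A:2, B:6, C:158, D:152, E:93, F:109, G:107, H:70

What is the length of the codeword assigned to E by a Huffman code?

Huffman merges, smallest pair first:
A(2) + B(6) → 8
8 + H(70) → 78
78 + E(93) → 171
G(107) + F(109) → 216
D(152) + C(158) → 310
171 + 216 → 387
310 + 387 → 697
E sits 3 levels below the root, so its codeword is 3 bits.

3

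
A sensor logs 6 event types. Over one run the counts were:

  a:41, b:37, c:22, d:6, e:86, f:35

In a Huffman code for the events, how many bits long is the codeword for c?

4

Huffman merges, smallest pair first:
merge d(6) and c(22): 28
merge 28 and f(35): 63
merge b(37) and a(41): 78
merge 63 and 78: 141
merge e(86) and 141: 227
c's leaf is at depth 4, giving a 4-bit codeword.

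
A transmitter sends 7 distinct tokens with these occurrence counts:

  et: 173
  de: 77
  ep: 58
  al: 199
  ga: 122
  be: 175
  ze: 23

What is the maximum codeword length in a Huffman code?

Merge the two lowest-weight nodes at each step:
combine ze(23), ep(58) → 81
combine de(77), 81 → 158
combine ga(122), 158 → 280
combine et(173), be(175) → 348
combine al(199), 280 → 479
combine 348, 479 → 827
The first pair merged (ze, ep) ends up deepest, at depth 5.

5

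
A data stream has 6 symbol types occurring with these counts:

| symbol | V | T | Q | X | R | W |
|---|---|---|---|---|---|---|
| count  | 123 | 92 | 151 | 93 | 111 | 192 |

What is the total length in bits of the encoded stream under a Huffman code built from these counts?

1943

Build the Huffman tree bottom-up:
combine T(92), X(93) → 185
combine R(111), V(123) → 234
combine Q(151), 185 → 336
combine W(192), 234 → 426
combine 336, 426 → 762
Total encoded bits = sum of merged weights = 185 + 234 + 336 + 426 + 762 = 1943.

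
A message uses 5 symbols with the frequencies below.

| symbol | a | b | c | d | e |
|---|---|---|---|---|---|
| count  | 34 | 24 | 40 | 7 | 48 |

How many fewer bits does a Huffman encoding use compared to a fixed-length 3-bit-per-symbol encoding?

122

Fixed-length: 3 bits × 153 symbols = 459 bits.
Huffman merges:
d(7) + b(24) → 31
31 + a(34) → 65
c(40) + e(48) → 88
65 + 88 → 153
Huffman total = 31 + 65 + 88 + 153 = 337 bits.
Saving = 459 − 337 = 122 bits.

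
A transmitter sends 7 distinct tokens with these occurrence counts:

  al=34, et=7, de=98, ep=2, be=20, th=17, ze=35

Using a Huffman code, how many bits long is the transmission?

478

Greedily combine the two least-frequent nodes:
ep(2) + et(7) → 9
9 + th(17) → 26
be(20) + 26 → 46
al(34) + ze(35) → 69
46 + 69 → 115
de(98) + 115 → 213
Each symbol's bit-cost is frequency × depth; summing gives 478 bits (equivalently 9 + 26 + 46 + 69 + 115 + 213).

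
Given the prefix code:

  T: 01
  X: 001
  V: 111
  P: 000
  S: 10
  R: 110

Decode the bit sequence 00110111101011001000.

XSVSSRTP

Read left to right; each codeword is recognised as soon as it completes (prefix code):
  001→X | 10→S | 111→V | 10→S | 10→S | 110→R | 01→T | 000→P
Decoded message: XSVSSRTP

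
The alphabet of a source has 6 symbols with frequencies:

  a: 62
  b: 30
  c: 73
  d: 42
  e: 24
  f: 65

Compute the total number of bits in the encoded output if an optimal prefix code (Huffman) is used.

Merge the two smallest weights repeatedly:
combine e(24), b(30) → 54
combine d(42), 54 → 96
combine a(62), f(65) → 127
combine c(73), 96 → 169
combine 127, 169 → 296
Each symbol's bit-cost is frequency × depth; summing gives 742 bits (equivalently 54 + 96 + 127 + 169 + 296).

742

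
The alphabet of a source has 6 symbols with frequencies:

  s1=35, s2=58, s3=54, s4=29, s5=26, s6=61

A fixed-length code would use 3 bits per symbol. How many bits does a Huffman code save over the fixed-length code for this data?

Fixed-length: 3 bits × 263 symbols = 789 bits.
Huffman merges:
merge s5(26) and s4(29): 55
merge s1(35) and s3(54): 89
merge 55 and s2(58): 113
merge s6(61) and 89: 150
merge 113 and 150: 263
Huffman total = 55 + 89 + 113 + 150 + 263 = 670 bits.
Saving = 789 − 670 = 119 bits.

119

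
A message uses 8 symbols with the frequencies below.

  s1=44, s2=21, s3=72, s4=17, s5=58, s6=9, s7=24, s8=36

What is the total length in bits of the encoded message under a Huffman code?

Greedily combine the two least-frequent nodes:
merge s6(9) and s4(17): 26
merge s2(21) and s7(24): 45
merge 26 and s8(36): 62
merge s1(44) and 45: 89
merge s5(58) and 62: 120
merge s3(72) and 89: 161
merge 120 and 161: 281
Total encoded bits = sum of merged weights = 26 + 45 + 62 + 89 + 120 + 161 + 281 = 784.

784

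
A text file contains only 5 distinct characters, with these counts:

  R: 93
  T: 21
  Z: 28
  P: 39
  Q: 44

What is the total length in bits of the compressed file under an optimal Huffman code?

489

Build the Huffman tree bottom-up:
T(21) + Z(28) → 49
P(39) + Q(44) → 83
49 + 83 → 132
R(93) + 132 → 225
The encoded length is the sum of every internal node's weight: 49 + 83 + 132 + 225 = 489 bits.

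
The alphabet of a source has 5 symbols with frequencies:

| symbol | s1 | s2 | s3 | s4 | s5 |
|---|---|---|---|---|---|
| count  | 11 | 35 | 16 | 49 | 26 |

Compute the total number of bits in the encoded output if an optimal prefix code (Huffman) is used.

Build the Huffman tree bottom-up:
combine s1(11), s3(16) → 27
combine s5(26), 27 → 53
combine s2(35), s4(49) → 84
combine 53, 84 → 137
Total encoded bits = sum of merged weights = 27 + 53 + 84 + 137 = 301.

301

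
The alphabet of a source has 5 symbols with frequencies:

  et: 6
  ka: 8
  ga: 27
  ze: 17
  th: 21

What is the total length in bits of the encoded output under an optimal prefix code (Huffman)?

172

Build the Huffman tree bottom-up:
merge et(6) and ka(8): 14
merge 14 and ze(17): 31
merge th(21) and ga(27): 48
merge 31 and 48: 79
Each symbol's bit-cost is frequency × depth; summing gives 172 bits (equivalently 14 + 31 + 48 + 79).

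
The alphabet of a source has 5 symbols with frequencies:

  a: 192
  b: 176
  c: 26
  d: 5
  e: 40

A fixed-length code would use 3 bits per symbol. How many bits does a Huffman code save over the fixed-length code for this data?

Fixed-length: 3 bits × 439 symbols = 1317 bits.
Huffman merges:
combine d(5), c(26) → 31
combine 31, e(40) → 71
combine 71, b(176) → 247
combine a(192), 247 → 439
Huffman total = 31 + 71 + 247 + 439 = 788 bits.
Saving = 1317 − 788 = 529 bits.

529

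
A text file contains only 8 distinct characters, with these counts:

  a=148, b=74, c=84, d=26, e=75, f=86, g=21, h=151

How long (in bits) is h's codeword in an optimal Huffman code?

Repeatedly merge the two smallest:
merge g(21) and d(26): 47
merge 47 and b(74): 121
merge e(75) and c(84): 159
merge f(86) and 121: 207
merge a(148) and h(151): 299
merge 159 and 207: 366
merge 299 and 366: 665
h sits 2 levels below the root, so its codeword is 2 bits.

2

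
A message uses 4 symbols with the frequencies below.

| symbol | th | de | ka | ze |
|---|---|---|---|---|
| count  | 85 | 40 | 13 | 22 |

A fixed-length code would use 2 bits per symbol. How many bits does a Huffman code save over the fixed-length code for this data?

50

Fixed-length: 2 bits × 160 symbols = 320 bits.
Huffman merges:
ka(13) + ze(22) → 35
35 + de(40) → 75
75 + th(85) → 160
Huffman total = 35 + 75 + 160 = 270 bits.
Saving = 320 − 270 = 50 bits.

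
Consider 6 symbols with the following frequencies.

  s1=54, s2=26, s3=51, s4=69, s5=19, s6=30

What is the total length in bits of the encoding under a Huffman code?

Greedily combine the two least-frequent nodes:
s5(19) + s2(26) → 45
s6(30) + 45 → 75
s3(51) + s1(54) → 105
s4(69) + 75 → 144
105 + 144 → 249
The encoded length is the sum of every internal node's weight: 45 + 75 + 105 + 144 + 249 = 618 bits.

618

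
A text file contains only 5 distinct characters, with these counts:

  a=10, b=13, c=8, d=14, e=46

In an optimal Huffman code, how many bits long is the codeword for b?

Huffman merges, smallest pair first:
merge c(8) and a(10): 18
merge b(13) and d(14): 27
merge 18 and 27: 45
merge 45 and e(46): 91
The subtree containing b is merged 3 times, so code length = 3.

3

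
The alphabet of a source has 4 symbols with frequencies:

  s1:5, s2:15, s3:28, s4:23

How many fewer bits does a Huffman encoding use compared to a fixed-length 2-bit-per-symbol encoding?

Fixed-length: 2 bits × 71 symbols = 142 bits.
Huffman merges:
s1(5) + s2(15) → 20
20 + s4(23) → 43
s3(28) + 43 → 71
Huffman total = 20 + 43 + 71 = 134 bits.
Saving = 142 − 134 = 8 bits.

8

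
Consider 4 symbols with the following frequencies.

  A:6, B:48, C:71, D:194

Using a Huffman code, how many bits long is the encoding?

498

Greedily combine the two least-frequent nodes:
combine A(6), B(48) → 54
combine 54, C(71) → 125
combine 125, D(194) → 319
Total encoded bits = sum of merged weights = 54 + 125 + 319 = 498.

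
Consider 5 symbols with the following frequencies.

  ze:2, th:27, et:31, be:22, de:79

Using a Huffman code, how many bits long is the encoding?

318

Build the Huffman tree bottom-up:
combine ze(2), be(22) → 24
combine 24, th(27) → 51
combine et(31), 51 → 82
combine de(79), 82 → 161
Each symbol's bit-cost is frequency × depth; summing gives 318 bits (equivalently 24 + 51 + 82 + 161).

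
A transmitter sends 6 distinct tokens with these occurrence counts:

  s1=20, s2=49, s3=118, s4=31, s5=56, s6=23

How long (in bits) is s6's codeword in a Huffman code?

Huffman merges, smallest pair first:
s1(20) + s6(23) → 43
s4(31) + 43 → 74
s2(49) + s5(56) → 105
74 + 105 → 179
s3(118) + 179 → 297
The subtree containing s6 is merged 4 times, so code length = 4.

4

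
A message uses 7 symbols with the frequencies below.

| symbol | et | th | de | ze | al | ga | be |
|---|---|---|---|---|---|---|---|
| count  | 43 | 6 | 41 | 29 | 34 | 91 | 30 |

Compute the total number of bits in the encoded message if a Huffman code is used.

Merge the two smallest weights repeatedly:
th(6) + ze(29) → 35
be(30) + al(34) → 64
35 + de(41) → 76
et(43) + 64 → 107
76 + ga(91) → 167
107 + 167 → 274
Each symbol's bit-cost is frequency × depth; summing gives 723 bits (equivalently 35 + 64 + 76 + 107 + 167 + 274).

723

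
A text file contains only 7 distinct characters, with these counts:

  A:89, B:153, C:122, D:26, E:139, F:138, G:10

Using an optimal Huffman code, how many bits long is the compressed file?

Merge the two smallest weights repeatedly:
G(10) + D(26) → 36
36 + A(89) → 125
C(122) + 125 → 247
F(138) + E(139) → 277
B(153) + 247 → 400
277 + 400 → 677
Total encoded bits = sum of merged weights = 36 + 125 + 247 + 277 + 400 + 677 = 1762.

1762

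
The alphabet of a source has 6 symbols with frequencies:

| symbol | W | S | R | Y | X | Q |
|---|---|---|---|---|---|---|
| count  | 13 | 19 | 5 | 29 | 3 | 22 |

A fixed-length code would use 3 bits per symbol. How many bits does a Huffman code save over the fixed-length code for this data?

Fixed-length: 3 bits × 91 symbols = 273 bits.
Huffman merges:
merge X(3) and R(5): 8
merge 8 and W(13): 21
merge S(19) and 21: 40
merge Q(22) and Y(29): 51
merge 40 and 51: 91
Huffman total = 8 + 21 + 40 + 51 + 91 = 211 bits.
Saving = 273 − 211 = 62 bits.

62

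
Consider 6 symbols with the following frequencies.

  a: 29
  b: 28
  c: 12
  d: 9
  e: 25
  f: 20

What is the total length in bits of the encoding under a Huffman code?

Greedily combine the two least-frequent nodes:
combine d(9), c(12) → 21
combine f(20), 21 → 41
combine e(25), b(28) → 53
combine a(29), 41 → 70
combine 53, 70 → 123
Each symbol's bit-cost is frequency × depth; summing gives 308 bits (equivalently 21 + 41 + 53 + 70 + 123).

308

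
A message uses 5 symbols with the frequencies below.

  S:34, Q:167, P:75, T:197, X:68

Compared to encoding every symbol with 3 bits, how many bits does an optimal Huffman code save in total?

Fixed-length: 3 bits × 541 symbols = 1623 bits.
Huffman merges:
combine S(34), X(68) → 102
combine P(75), 102 → 177
combine Q(167), 177 → 344
combine T(197), 344 → 541
Huffman total = 102 + 177 + 344 + 541 = 1164 bits.
Saving = 1623 − 1164 = 459 bits.

459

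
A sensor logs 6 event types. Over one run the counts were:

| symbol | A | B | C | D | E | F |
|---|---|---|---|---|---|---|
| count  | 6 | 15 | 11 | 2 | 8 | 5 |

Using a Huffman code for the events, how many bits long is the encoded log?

Greedily combine the two least-frequent nodes:
D(2) + F(5) → 7
A(6) + 7 → 13
E(8) + C(11) → 19
13 + B(15) → 28
19 + 28 → 47
The encoded length is the sum of every internal node's weight: 7 + 13 + 19 + 28 + 47 = 114 bits.

114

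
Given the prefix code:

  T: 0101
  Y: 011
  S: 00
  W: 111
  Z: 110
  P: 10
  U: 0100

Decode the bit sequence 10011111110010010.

PYWZUP

Read left to right; each codeword is recognised as soon as it completes (prefix code):
  10→P | 011→Y | 111→W | 110→Z | 0100→U | 10→P
Decoded message: PYWZUP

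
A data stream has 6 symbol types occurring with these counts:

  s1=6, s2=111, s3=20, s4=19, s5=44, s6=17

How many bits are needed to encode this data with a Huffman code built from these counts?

447

Merge the two smallest weights repeatedly:
s1(6) + s6(17) → 23
s4(19) + s3(20) → 39
23 + 39 → 62
s5(44) + 62 → 106
106 + s2(111) → 217
The encoded length is the sum of every internal node's weight: 23 + 39 + 62 + 106 + 217 = 447 bits.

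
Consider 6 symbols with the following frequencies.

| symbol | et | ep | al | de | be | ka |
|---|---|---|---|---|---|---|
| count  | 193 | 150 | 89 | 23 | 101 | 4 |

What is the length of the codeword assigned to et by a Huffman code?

2

Build the tree from the bottom:
merge ka(4) and de(23): 27
merge 27 and al(89): 116
merge be(101) and 116: 217
merge ep(150) and et(193): 343
merge 217 and 343: 560
The subtree containing et is merged 2 times, so code length = 2.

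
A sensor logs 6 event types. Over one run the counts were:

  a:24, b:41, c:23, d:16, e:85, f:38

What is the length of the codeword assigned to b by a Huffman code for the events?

3

Build the tree from the bottom:
merge d(16) and c(23): 39
merge a(24) and f(38): 62
merge 39 and b(41): 80
merge 62 and 80: 142
merge e(85) and 142: 227
The subtree containing b is merged 3 times, so code length = 3.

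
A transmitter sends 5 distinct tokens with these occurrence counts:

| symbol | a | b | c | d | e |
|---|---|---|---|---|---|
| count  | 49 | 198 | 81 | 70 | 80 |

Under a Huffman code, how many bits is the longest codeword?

3

Merge the two lowest-weight nodes at each step:
merge a(49) and d(70): 119
merge e(80) and c(81): 161
merge 119 and 161: 280
merge b(198) and 280: 478
The rarest symbols sit at the bottom; the longest codeword is 3 bits.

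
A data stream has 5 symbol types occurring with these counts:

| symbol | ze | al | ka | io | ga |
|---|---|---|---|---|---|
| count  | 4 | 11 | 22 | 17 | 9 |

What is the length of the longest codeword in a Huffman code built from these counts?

3

Merge the two lowest-weight nodes at each step:
combine ze(4), ga(9) → 13
combine al(11), 13 → 24
combine io(17), ka(22) → 39
combine 24, 39 → 63
Maximum depth reached is 3.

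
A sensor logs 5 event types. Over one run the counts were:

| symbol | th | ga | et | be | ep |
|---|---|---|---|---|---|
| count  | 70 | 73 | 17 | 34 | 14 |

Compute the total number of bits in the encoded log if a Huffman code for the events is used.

Merge the two smallest weights repeatedly:
ep(14) + et(17) → 31
31 + be(34) → 65
65 + th(70) → 135
ga(73) + 135 → 208
The encoded length is the sum of every internal node's weight: 31 + 65 + 135 + 208 = 439 bits.

439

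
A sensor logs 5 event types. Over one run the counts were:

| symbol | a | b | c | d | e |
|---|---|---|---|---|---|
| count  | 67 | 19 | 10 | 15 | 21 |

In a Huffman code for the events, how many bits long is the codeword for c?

3

Build the tree from the bottom:
c(10) + d(15) → 25
b(19) + e(21) → 40
25 + 40 → 65
65 + a(67) → 132
c's leaf is at depth 3, giving a 3-bit codeword.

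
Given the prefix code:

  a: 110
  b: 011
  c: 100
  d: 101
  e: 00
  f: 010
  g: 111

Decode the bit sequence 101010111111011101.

dfggbd

Read left to right; each codeword is recognised as soon as it completes (prefix code):
  101→d | 010→f | 111→g | 111→g | 011→b | 101→d
Decoded message: dfggbd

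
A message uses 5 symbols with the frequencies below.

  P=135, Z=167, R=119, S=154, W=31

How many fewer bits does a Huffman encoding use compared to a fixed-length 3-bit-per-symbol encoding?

Fixed-length: 3 bits × 606 symbols = 1818 bits.
Huffman merges:
merge W(31) and R(119): 150
merge P(135) and 150: 285
merge S(154) and Z(167): 321
merge 285 and 321: 606
Huffman total = 150 + 285 + 321 + 606 = 1362 bits.
Saving = 1818 − 1362 = 456 bits.

456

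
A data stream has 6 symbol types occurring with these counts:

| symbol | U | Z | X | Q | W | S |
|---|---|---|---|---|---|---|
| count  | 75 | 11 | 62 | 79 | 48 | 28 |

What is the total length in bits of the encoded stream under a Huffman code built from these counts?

Merge the two smallest weights repeatedly:
combine Z(11), S(28) → 39
combine 39, W(48) → 87
combine X(62), U(75) → 137
combine Q(79), 87 → 166
combine 137, 166 → 303
The encoded length is the sum of every internal node's weight: 39 + 87 + 137 + 166 + 303 = 732 bits.

732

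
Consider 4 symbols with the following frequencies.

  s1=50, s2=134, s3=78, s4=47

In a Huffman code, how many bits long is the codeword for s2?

1

Huffman merges, smallest pair first:
s4(47) + s1(50) → 97
s3(78) + 97 → 175
s2(134) + 175 → 309
s2 sits one level below the root: a 1-bit codeword.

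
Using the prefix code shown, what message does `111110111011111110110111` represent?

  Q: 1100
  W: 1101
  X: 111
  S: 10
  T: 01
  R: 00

Read left to right; each codeword is recognised as soon as it completes (prefix code):
  111→X | 1101→W | 1101→W | 111→X | 111→X | 01→T | 10→S | 111→X
Decoded message: XWWXXTSX

XWWXXTSX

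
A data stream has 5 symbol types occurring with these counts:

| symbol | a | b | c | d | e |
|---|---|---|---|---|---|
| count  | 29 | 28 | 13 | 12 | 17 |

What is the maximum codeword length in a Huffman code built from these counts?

3

Merge the two lowest-weight nodes at each step:
d(12) + c(13) → 25
e(17) + 25 → 42
b(28) + a(29) → 57
42 + 57 → 99
The rarest symbols sit at the bottom; the longest codeword is 3 bits.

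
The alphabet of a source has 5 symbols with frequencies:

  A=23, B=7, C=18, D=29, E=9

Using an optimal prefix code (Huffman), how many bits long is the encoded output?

Build the Huffman tree bottom-up:
merge B(7) and E(9): 16
merge 16 and C(18): 34
merge A(23) and D(29): 52
merge 34 and 52: 86
Each symbol's bit-cost is frequency × depth; summing gives 188 bits (equivalently 16 + 34 + 52 + 86).

188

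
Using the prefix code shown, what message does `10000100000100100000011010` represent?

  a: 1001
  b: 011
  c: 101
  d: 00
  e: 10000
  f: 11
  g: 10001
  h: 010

Read left to right; each codeword is recognised as soon as it completes (prefix code):
  10000→e | 10000→e | 010→h | 010→h | 00→d | 00→d | 011→b | 010→h
Decoded message: eehhddbh

eehhddbh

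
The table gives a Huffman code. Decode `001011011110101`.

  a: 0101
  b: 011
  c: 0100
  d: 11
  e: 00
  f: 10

Read left to right; each codeword is recognised as soon as it completes (prefix code):
  00→e | 10→f | 11→d | 011→b | 11→d | 0101→a
Decoded message: efdbda

efdbda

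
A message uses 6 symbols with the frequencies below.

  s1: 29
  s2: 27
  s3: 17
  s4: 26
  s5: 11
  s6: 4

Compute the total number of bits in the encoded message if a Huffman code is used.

Greedily combine the two least-frequent nodes:
s6(4) + s5(11) → 15
15 + s3(17) → 32
s4(26) + s2(27) → 53
s1(29) + 32 → 61
53 + 61 → 114
The encoded length is the sum of every internal node's weight: 15 + 32 + 53 + 61 + 114 = 275 bits.

275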